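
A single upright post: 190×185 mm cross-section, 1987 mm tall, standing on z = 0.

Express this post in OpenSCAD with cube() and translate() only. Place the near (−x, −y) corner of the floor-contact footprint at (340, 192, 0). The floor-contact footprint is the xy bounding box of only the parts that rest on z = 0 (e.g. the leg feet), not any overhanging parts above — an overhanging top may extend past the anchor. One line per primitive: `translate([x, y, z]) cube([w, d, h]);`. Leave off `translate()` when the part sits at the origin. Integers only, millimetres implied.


translate([340, 192, 0]) cube([190, 185, 1987]);


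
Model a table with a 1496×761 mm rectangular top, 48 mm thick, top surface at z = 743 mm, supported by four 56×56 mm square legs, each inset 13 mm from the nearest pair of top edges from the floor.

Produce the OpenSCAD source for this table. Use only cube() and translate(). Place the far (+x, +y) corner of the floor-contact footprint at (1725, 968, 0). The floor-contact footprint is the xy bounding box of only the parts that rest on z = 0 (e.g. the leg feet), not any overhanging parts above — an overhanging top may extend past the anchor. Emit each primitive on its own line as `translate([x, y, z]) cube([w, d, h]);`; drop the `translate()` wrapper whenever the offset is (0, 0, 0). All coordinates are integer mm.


// leg_h = 743 - 48 = 695
translate([242, 220, 695]) cube([1496, 761, 48]);
translate([255, 233, 0]) cube([56, 56, 695]);
translate([1669, 233, 0]) cube([56, 56, 695]);
translate([255, 912, 0]) cube([56, 56, 695]);
translate([1669, 912, 0]) cube([56, 56, 695]);


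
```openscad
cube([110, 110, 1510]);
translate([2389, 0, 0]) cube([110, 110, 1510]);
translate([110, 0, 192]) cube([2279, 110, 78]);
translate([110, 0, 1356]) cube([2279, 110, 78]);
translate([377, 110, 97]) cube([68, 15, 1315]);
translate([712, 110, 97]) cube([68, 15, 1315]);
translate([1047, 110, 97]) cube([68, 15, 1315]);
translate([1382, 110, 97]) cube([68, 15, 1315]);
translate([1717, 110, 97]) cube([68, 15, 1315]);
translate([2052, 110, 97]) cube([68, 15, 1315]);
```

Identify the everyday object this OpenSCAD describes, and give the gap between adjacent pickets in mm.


A fence section. The picket gap is 267 mm.

Two posts, two rails, 6 pickets — a fence section. Span 2279 mm holds 6 pickets of 68 mm with 7 equal gaps: ⌊(2279 − 6·68) / 7⌋ = 267 mm.


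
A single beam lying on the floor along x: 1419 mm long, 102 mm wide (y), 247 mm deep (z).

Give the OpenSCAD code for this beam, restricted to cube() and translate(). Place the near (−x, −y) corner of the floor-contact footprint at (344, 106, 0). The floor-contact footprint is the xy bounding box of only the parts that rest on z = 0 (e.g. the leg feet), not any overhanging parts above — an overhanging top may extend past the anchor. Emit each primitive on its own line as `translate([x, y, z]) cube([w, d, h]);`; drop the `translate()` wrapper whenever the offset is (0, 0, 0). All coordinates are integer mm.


translate([344, 106, 0]) cube([1419, 102, 247]);


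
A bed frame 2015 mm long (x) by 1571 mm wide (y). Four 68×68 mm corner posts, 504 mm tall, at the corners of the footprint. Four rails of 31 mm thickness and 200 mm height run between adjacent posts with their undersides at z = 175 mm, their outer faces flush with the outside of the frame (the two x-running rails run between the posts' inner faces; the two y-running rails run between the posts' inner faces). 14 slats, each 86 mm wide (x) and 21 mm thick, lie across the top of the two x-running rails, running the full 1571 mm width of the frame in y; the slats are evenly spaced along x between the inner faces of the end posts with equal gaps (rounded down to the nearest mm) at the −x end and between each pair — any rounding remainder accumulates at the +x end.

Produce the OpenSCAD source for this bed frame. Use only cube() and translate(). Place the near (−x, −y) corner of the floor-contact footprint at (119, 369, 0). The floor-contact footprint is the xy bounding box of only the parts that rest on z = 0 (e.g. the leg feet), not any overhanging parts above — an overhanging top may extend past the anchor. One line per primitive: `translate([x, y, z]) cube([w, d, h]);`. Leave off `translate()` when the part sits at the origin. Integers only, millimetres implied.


// slat z = rail_z + rail_h = 175 + 200 = 375
// slat gap = ⌊(1879 − 14·86) / 15⌋ = 45
translate([119, 369, 0]) cube([68, 68, 504]);
translate([119, 1872, 0]) cube([68, 68, 504]);
translate([2066, 369, 0]) cube([68, 68, 504]);
translate([2066, 1872, 0]) cube([68, 68, 504]);
translate([187, 369, 175]) cube([1879, 31, 200]);
translate([187, 1909, 175]) cube([1879, 31, 200]);
translate([119, 437, 175]) cube([31, 1435, 200]);
translate([2103, 437, 175]) cube([31, 1435, 200]);
translate([232, 369, 375]) cube([86, 1571, 21]);
translate([363, 369, 375]) cube([86, 1571, 21]);
translate([494, 369, 375]) cube([86, 1571, 21]);
translate([625, 369, 375]) cube([86, 1571, 21]);
translate([756, 369, 375]) cube([86, 1571, 21]);
translate([887, 369, 375]) cube([86, 1571, 21]);
translate([1018, 369, 375]) cube([86, 1571, 21]);
translate([1149, 369, 375]) cube([86, 1571, 21]);
translate([1280, 369, 375]) cube([86, 1571, 21]);
translate([1411, 369, 375]) cube([86, 1571, 21]);
translate([1542, 369, 375]) cube([86, 1571, 21]);
translate([1673, 369, 375]) cube([86, 1571, 21]);
translate([1804, 369, 375]) cube([86, 1571, 21]);
translate([1935, 369, 375]) cube([86, 1571, 21]);


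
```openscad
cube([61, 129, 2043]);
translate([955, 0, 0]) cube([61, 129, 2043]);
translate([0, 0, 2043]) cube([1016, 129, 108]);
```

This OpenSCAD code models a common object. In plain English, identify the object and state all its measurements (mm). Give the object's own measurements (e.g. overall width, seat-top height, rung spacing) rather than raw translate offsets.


A door frame. The clear opening is 894 mm wide and 2043 mm high. Two 61 mm wide jambs, 129 mm deep, stand either side of the opening from the floor to the top of the opening. A 108 mm thick head sits across the top of both jambs, spanning the full outside width of the frame.


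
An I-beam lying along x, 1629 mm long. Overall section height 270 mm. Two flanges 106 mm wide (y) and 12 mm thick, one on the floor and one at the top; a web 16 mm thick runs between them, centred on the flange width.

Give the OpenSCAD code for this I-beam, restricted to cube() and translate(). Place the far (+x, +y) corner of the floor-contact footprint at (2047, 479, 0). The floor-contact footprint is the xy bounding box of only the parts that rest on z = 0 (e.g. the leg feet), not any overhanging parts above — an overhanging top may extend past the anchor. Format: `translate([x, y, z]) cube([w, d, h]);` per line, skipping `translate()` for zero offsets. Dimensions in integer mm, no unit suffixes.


translate([418, 373, 0]) cube([1629, 106, 12]);
translate([418, 418, 12]) cube([1629, 16, 246]);
translate([418, 373, 258]) cube([1629, 106, 12]);


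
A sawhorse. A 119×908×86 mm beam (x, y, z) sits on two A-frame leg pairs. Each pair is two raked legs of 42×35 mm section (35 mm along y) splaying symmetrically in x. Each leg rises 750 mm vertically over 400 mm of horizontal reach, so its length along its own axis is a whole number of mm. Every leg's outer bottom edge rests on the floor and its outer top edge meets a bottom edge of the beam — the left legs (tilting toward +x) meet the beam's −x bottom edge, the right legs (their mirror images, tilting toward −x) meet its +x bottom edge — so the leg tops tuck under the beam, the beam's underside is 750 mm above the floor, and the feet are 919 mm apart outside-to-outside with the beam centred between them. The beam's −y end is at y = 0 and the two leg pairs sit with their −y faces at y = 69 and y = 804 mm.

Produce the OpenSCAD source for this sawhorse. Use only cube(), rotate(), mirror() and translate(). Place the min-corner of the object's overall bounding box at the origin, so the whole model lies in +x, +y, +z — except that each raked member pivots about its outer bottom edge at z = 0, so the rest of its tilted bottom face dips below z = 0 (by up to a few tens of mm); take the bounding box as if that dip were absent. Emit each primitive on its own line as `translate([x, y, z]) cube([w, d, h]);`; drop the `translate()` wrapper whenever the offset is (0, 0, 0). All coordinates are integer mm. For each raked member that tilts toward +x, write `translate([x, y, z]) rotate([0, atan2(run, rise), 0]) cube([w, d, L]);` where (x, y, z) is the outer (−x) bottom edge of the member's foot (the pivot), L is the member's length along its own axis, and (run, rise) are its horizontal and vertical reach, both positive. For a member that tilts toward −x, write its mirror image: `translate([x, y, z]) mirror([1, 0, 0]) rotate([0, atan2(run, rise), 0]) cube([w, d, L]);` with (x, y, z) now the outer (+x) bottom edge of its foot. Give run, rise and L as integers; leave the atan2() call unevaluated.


// leg length = √(400² + 750²) = 850
// right-leg outer foot x = 2·400 + 119 = 919
// beam min-corner = (400, 0, 750)
translate([400, 0, 750]) cube([119, 908, 86]);
translate([0, 69, 0]) rotate([0, atan2(400, 750), 0]) cube([42, 35, 850]);
translate([919, 69, 0]) mirror([1, 0, 0]) rotate([0, atan2(400, 750), 0]) cube([42, 35, 850]);
translate([0, 804, 0]) rotate([0, atan2(400, 750), 0]) cube([42, 35, 850]);
translate([919, 804, 0]) mirror([1, 0, 0]) rotate([0, atan2(400, 750), 0]) cube([42, 35, 850]);


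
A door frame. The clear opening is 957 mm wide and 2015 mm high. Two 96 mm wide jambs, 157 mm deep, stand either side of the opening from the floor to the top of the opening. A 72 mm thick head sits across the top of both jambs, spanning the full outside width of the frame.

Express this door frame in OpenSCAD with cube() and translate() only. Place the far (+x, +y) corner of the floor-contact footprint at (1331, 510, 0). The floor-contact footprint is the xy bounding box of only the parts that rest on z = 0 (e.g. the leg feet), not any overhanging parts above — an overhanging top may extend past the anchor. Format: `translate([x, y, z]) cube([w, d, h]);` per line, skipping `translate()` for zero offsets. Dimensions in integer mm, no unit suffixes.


translate([182, 353, 0]) cube([96, 157, 2015]);
translate([1235, 353, 0]) cube([96, 157, 2015]);
translate([182, 353, 2015]) cube([1149, 157, 72]);


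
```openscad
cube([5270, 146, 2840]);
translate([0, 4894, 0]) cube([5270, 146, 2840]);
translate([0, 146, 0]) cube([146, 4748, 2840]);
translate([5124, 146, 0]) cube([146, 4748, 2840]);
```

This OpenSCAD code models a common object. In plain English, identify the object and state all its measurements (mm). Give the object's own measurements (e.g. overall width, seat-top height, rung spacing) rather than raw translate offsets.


The wall frame of a small rectangular building: four walls, each 2840 mm tall and 146 mm thick, enclosing a footprint 5270 mm (x) by 5040 mm (y) outside-to-outside, with no floor or roof. The front and back walls (the −y and +y sides) span the full width; the two side walls fit between them.


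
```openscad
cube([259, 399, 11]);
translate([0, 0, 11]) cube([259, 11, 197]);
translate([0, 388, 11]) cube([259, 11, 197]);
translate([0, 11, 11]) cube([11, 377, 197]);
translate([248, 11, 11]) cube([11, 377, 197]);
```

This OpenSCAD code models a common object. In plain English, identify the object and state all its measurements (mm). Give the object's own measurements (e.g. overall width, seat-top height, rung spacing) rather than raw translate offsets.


An open-topped rectangular box: outside dimensions 259×399×208 mm, with a uniform wall and base thickness of 11 mm. The base is a full 259×399 slab on the floor; four walls sit on top of the base. The front and back walls (the −y and +y sides) span the full width; the two side walls fit between them.


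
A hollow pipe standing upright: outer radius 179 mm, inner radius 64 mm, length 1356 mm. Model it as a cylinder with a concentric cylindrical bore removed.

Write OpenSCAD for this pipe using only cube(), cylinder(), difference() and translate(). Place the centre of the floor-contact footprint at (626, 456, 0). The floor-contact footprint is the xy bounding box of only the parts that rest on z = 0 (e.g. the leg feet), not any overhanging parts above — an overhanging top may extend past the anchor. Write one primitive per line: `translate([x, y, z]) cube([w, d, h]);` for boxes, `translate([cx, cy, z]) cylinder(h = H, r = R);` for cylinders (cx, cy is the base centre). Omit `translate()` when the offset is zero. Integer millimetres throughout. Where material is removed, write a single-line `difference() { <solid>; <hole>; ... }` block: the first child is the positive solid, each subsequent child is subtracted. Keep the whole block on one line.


difference() { translate([626, 456, 0]) cylinder(h = 1356, r = 179); translate([626, 456, 0]) cylinder(h = 1356, r = 64); }


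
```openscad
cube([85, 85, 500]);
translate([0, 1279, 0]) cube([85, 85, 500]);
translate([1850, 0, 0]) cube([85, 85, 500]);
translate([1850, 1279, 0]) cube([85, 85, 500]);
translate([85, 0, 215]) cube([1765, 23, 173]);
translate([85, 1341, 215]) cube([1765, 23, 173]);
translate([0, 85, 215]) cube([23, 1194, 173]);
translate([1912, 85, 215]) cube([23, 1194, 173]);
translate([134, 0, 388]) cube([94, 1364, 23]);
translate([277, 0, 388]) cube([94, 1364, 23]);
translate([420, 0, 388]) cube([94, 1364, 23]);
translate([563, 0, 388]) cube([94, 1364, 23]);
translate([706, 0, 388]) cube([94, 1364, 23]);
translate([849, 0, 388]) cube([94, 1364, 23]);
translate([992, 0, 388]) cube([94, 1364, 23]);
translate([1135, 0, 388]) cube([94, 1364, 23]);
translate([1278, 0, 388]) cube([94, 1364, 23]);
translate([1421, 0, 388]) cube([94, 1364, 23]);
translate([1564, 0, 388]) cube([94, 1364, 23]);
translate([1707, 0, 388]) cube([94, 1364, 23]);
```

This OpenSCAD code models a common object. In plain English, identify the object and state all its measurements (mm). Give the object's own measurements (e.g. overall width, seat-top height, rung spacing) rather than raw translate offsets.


A bed frame 1935 mm long (x) by 1364 mm wide (y). Four 85×85 mm corner posts, 500 mm tall, at the corners of the footprint. Four rails of 23 mm thickness and 173 mm height run between adjacent posts with their undersides at z = 215 mm, their outer faces flush with the outside of the frame (the two x-running rails run between the posts' inner faces; the two y-running rails run between the posts' inner faces). 12 slats, each 94 mm wide (x) and 23 mm thick, lie across the top of the two x-running rails, running the full 1364 mm width of the frame in y; along x they sit between the end posts with a 49 mm gap after the −x posts and between neighbouring slats and before the +x posts.


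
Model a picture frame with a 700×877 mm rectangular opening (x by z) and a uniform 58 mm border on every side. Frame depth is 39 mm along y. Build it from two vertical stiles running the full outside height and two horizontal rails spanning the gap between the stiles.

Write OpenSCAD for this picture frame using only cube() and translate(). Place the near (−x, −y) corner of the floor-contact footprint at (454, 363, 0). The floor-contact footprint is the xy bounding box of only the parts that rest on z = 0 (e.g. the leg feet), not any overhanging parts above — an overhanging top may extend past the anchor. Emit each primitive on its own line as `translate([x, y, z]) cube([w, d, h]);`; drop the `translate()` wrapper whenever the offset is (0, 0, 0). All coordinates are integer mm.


translate([454, 363, 0]) cube([58, 39, 993]);
translate([1212, 363, 0]) cube([58, 39, 993]);
translate([512, 363, 0]) cube([700, 39, 58]);
translate([512, 363, 935]) cube([700, 39, 58]);


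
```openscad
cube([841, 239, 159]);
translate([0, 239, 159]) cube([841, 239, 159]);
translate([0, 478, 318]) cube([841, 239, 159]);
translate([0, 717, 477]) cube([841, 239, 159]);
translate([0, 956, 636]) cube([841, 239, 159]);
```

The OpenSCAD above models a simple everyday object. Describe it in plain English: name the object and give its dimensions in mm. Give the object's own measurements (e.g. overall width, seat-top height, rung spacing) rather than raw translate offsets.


A straight staircase of 5 solid steps. Each step is 841 mm wide (x), 239 mm deep (y, the going) and 159 mm tall (the rise). The first step rests on the floor; each subsequent step sits one going further in +y and one rise higher in +z, directly behind and above the previous step with no overlap.


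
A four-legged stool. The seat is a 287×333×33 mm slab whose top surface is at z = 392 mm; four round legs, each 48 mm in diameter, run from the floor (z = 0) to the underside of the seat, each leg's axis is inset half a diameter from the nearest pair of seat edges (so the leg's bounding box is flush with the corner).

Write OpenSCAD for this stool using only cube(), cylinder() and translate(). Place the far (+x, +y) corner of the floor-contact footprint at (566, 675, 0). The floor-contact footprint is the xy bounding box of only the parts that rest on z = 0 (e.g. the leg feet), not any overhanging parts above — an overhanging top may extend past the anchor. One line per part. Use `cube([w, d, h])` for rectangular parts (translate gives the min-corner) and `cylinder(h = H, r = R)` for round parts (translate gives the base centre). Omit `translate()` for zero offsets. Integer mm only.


translate([279, 342, 359]) cube([287, 333, 33]);
translate([303, 366, 0]) cylinder(h = 359, r = 24);
translate([542, 366, 0]) cylinder(h = 359, r = 24);
translate([303, 651, 0]) cylinder(h = 359, r = 24);
translate([542, 651, 0]) cylinder(h = 359, r = 24);


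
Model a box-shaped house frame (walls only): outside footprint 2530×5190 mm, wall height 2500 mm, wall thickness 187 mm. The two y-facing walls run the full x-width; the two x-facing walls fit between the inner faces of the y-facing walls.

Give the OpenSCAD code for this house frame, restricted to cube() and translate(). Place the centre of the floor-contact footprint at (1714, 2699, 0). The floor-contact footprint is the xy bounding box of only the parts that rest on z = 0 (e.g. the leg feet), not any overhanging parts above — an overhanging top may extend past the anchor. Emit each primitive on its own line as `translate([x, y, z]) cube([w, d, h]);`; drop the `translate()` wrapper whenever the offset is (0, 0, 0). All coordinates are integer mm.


translate([449, 104, 0]) cube([2530, 187, 2500]);
translate([449, 5107, 0]) cube([2530, 187, 2500]);
translate([449, 291, 0]) cube([187, 4816, 2500]);
translate([2792, 291, 0]) cube([187, 4816, 2500]);


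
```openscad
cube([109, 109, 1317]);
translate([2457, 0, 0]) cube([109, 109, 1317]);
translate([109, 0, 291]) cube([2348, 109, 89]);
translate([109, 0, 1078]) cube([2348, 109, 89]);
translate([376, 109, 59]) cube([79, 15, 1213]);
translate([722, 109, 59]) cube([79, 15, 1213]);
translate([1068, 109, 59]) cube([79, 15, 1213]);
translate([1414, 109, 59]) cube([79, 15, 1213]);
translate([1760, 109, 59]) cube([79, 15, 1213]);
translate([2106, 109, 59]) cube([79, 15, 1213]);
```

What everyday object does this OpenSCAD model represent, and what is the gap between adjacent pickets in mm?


A fence section. The picket gap is 267 mm.

Two posts, two rails, 6 pickets — a fence section. Span 2348 mm holds 6 pickets of 79 mm with 7 equal gaps: ⌊(2348 − 6·79) / 7⌋ = 267 mm.


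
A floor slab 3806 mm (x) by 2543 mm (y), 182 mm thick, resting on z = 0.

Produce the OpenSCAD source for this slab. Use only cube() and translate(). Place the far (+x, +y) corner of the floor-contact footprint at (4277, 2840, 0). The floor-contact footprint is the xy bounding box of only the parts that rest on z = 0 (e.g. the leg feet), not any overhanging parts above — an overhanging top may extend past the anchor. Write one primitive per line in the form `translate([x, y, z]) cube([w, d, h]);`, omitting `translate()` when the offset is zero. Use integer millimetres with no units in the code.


translate([471, 297, 0]) cube([3806, 2543, 182]);


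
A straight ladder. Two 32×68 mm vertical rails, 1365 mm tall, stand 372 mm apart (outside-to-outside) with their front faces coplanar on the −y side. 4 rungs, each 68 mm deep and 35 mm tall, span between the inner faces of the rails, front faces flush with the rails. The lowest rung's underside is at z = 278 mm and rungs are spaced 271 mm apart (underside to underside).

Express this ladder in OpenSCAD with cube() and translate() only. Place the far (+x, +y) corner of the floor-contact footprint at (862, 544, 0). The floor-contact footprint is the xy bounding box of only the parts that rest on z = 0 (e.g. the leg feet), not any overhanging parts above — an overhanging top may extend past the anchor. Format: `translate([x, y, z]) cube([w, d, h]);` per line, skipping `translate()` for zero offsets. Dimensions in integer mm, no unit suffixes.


// rung span = 372 - 2*32 = 308
// rung[k] z = 278 + k*271
translate([490, 476, 0]) cube([32, 68, 1365]);
translate([830, 476, 0]) cube([32, 68, 1365]);
translate([522, 476, 278]) cube([308, 68, 35]);
translate([522, 476, 549]) cube([308, 68, 35]);
translate([522, 476, 820]) cube([308, 68, 35]);
translate([522, 476, 1091]) cube([308, 68, 35]);


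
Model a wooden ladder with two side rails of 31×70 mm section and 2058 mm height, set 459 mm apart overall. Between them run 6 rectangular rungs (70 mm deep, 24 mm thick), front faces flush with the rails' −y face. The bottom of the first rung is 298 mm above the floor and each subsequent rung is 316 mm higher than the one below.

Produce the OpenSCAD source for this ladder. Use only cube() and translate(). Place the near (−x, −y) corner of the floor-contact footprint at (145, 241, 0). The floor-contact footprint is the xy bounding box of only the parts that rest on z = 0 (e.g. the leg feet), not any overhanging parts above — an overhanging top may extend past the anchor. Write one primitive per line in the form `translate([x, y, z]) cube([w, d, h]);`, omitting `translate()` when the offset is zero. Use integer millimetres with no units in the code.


translate([145, 241, 0]) cube([31, 70, 2058]);
translate([573, 241, 0]) cube([31, 70, 2058]);
translate([176, 241, 298]) cube([397, 70, 24]);
translate([176, 241, 614]) cube([397, 70, 24]);
translate([176, 241, 930]) cube([397, 70, 24]);
translate([176, 241, 1246]) cube([397, 70, 24]);
translate([176, 241, 1562]) cube([397, 70, 24]);
translate([176, 241, 1878]) cube([397, 70, 24]);


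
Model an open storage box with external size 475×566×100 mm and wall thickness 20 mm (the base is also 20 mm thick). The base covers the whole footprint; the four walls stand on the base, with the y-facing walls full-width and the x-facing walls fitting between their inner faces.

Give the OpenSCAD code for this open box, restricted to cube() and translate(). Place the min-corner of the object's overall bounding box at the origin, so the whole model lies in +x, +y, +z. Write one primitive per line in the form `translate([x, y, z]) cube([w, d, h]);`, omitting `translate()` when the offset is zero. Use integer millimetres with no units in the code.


cube([475, 566, 20]);
translate([0, 0, 20]) cube([475, 20, 80]);
translate([0, 546, 20]) cube([475, 20, 80]);
translate([0, 20, 20]) cube([20, 526, 80]);
translate([455, 20, 20]) cube([20, 526, 80]);


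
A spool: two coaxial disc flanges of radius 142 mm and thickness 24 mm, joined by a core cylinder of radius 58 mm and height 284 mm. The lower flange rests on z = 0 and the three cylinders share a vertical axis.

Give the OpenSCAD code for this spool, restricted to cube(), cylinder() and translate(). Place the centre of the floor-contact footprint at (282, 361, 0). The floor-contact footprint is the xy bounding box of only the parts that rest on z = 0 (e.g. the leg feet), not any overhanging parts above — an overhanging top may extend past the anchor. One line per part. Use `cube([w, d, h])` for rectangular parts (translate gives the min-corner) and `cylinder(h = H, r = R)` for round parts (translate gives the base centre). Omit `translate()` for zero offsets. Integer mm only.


translate([282, 361, 0]) cylinder(h = 24, r = 142);
translate([282, 361, 24]) cylinder(h = 284, r = 58);
translate([282, 361, 308]) cylinder(h = 24, r = 142);


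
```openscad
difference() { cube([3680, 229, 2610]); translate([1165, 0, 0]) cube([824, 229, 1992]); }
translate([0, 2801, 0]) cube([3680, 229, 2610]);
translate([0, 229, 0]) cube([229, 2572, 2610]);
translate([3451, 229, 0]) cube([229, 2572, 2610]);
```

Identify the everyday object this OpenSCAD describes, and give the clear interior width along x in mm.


A single room. The interior width is 3222 mm.

Four walls enclosing a rectangle with a door in the front wall — a room. Outside width 3680 minus two 229 mm walls gives 3222 mm.


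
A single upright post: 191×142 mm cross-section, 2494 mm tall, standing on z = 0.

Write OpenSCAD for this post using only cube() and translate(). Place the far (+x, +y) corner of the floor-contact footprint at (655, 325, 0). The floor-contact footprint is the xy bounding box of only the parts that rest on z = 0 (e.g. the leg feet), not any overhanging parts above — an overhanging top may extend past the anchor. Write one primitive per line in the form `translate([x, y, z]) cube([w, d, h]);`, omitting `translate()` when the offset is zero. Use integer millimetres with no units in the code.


translate([464, 183, 0]) cube([191, 142, 2494]);


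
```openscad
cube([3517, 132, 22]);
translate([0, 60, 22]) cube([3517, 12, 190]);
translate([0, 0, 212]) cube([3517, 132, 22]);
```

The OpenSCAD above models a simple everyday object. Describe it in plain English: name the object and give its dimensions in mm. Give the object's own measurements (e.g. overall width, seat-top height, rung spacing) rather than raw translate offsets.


An I-beam lying along x, 3517 mm long. Overall section height 234 mm. Two flanges 132 mm wide (y) and 22 mm thick, one on the floor and one at the top; a web 12 mm thick runs between them, centred on the flange width.


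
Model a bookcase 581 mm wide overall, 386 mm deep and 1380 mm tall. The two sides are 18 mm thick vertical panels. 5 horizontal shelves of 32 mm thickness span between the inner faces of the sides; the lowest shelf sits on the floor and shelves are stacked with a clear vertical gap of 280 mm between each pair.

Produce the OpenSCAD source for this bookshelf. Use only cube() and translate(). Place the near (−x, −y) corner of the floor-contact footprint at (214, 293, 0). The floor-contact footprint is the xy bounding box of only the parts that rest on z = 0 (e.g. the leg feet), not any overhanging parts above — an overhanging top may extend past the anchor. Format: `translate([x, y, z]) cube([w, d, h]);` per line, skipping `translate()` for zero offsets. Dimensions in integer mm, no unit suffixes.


translate([214, 293, 0]) cube([18, 386, 1380]);
translate([777, 293, 0]) cube([18, 386, 1380]);
translate([232, 293, 0]) cube([545, 386, 32]);
translate([232, 293, 312]) cube([545, 386, 32]);
translate([232, 293, 624]) cube([545, 386, 32]);
translate([232, 293, 936]) cube([545, 386, 32]);
translate([232, 293, 1248]) cube([545, 386, 32]);


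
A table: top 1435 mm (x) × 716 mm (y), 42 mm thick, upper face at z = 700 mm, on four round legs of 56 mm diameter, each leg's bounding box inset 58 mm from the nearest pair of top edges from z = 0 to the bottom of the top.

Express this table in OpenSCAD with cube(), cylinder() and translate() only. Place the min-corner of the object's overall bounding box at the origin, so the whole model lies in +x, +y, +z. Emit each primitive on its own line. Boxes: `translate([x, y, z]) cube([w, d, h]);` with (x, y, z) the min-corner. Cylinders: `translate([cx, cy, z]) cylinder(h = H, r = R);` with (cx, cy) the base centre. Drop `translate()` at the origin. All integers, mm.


// leg_h = 700 - 42 = 658
translate([0, 0, 658]) cube([1435, 716, 42]);
translate([86, 86, 0]) cylinder(h = 658, r = 28);
translate([1349, 86, 0]) cylinder(h = 658, r = 28);
translate([86, 630, 0]) cylinder(h = 658, r = 28);
translate([1349, 630, 0]) cylinder(h = 658, r = 28);


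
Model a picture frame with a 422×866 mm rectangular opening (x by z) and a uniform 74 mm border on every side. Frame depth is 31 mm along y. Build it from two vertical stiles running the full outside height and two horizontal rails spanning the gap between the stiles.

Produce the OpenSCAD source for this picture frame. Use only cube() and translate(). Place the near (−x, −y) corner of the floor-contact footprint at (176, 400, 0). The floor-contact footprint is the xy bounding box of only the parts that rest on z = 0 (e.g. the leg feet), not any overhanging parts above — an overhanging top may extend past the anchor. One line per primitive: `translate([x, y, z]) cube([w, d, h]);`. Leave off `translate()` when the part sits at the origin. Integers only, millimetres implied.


translate([176, 400, 0]) cube([74, 31, 1014]);
translate([672, 400, 0]) cube([74, 31, 1014]);
translate([250, 400, 0]) cube([422, 31, 74]);
translate([250, 400, 940]) cube([422, 31, 74]);


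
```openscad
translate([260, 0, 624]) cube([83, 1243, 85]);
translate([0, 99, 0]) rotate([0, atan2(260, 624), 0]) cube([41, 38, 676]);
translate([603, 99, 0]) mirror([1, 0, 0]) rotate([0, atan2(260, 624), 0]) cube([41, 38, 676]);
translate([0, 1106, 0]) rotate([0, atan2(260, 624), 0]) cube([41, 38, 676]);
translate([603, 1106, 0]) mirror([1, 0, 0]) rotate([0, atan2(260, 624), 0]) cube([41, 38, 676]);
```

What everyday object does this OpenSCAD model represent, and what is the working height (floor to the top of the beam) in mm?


A sawhorse. The overall height is 709 mm.

A beam across two mirrored pairs of raked legs — a sawhorse. The beam's underside is at z = 624 (matching the legs' vertical rise in atan2(260, 624)) and the beam is 85 mm tall, so its top is at 624 + 85 = 709 mm. The raked legs top out at the beam's underside, so that is the highest point.


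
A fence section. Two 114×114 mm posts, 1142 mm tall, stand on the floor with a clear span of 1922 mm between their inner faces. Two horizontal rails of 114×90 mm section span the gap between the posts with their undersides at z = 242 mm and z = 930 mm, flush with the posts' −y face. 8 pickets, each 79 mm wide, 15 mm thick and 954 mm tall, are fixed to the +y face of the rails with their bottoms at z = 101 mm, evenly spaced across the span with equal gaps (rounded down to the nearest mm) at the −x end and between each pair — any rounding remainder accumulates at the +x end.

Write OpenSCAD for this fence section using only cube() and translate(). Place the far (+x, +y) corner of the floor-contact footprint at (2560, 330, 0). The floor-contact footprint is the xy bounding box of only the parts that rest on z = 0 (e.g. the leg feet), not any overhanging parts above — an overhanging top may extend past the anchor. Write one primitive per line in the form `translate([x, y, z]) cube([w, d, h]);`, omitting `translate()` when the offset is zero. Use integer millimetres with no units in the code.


translate([410, 216, 0]) cube([114, 114, 1142]);
translate([2446, 216, 0]) cube([114, 114, 1142]);
translate([524, 216, 242]) cube([1922, 114, 90]);
translate([524, 216, 930]) cube([1922, 114, 90]);
translate([667, 330, 101]) cube([79, 15, 954]);
translate([889, 330, 101]) cube([79, 15, 954]);
translate([1111, 330, 101]) cube([79, 15, 954]);
translate([1333, 330, 101]) cube([79, 15, 954]);
translate([1555, 330, 101]) cube([79, 15, 954]);
translate([1777, 330, 101]) cube([79, 15, 954]);
translate([1999, 330, 101]) cube([79, 15, 954]);
translate([2221, 330, 101]) cube([79, 15, 954]);


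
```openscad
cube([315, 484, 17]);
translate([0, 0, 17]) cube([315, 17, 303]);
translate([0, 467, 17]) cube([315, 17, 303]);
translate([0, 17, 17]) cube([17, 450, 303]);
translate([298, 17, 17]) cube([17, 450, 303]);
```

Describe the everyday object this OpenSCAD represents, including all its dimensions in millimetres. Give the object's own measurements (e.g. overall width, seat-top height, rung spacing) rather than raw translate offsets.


An open-topped rectangular box: outside dimensions 315×484×320 mm, with a uniform wall and base thickness of 17 mm. The base is a full 315×484 slab on the floor; four walls sit on top of the base. The front and back walls (the −y and +y sides) span the full width; the two side walls fit between them.


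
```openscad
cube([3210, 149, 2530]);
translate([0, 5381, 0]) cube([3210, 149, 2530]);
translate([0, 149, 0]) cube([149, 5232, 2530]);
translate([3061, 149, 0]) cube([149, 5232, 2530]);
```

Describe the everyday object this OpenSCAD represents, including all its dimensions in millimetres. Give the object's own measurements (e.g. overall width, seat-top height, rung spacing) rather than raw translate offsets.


The wall frame of a small rectangular building: four walls, each 2530 mm tall and 149 mm thick, enclosing a footprint 3210 mm (x) by 5530 mm (y) outside-to-outside, with no floor or roof. The front and back walls (the −y and +y sides) span the full width; the two side walls fit between them.


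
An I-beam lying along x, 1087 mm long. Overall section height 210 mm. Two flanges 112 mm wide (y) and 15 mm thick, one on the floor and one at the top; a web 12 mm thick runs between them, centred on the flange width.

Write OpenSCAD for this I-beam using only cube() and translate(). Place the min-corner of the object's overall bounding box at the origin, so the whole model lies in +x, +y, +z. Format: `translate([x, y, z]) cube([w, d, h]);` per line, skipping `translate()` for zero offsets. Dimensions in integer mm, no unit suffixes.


cube([1087, 112, 15]);
translate([0, 50, 15]) cube([1087, 12, 180]);
translate([0, 0, 195]) cube([1087, 112, 15]);


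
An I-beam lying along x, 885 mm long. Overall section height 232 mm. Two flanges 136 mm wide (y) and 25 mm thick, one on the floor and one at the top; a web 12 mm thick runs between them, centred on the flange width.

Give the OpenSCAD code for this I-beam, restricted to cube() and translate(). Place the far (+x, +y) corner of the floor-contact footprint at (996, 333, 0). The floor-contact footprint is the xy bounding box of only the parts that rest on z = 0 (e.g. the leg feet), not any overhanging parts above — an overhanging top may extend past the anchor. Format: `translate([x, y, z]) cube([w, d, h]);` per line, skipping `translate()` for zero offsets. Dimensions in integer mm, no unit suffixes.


translate([111, 197, 0]) cube([885, 136, 25]);
translate([111, 259, 25]) cube([885, 12, 182]);
translate([111, 197, 207]) cube([885, 136, 25]);


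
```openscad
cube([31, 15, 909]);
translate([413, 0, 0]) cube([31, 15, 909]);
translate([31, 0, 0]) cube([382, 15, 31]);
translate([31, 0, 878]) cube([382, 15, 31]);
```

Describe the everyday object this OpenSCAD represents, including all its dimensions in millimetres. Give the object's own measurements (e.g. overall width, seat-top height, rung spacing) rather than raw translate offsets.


A rectangular picture frame lying in the x–z plane (depth along y). The opening is 382 mm wide (x) by 847 mm tall (z), surrounded by a border 31 mm wide on all four sides. The frame is 15 mm deep and is made of two full-height vertical stiles with two horizontal rails fitted between them.


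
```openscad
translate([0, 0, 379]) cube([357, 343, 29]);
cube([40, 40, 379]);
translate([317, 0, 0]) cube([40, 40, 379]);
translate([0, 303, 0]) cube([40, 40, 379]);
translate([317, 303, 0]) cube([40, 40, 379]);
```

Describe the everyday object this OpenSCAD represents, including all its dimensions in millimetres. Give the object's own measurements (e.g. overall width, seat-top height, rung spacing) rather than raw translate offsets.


A four-legged stool. The seat is a 357×343×29 mm slab whose top surface is at z = 408 mm; four square legs, each 40×40 mm in cross-section, run from the floor (z = 0) to the underside of the seat, each flush with a corner of the seat.


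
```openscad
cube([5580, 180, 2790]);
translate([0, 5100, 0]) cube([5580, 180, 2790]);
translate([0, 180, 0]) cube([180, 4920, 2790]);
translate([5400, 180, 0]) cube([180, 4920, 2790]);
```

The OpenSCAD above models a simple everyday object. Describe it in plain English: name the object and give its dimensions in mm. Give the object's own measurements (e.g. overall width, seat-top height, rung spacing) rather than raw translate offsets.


The wall frame of a small rectangular building: four walls, each 2790 mm tall and 180 mm thick, enclosing a footprint 5580 mm (x) by 5280 mm (y) outside-to-outside, with no floor or roof. The front and back walls (the −y and +y sides) span the full width; the two side walls fit between them.


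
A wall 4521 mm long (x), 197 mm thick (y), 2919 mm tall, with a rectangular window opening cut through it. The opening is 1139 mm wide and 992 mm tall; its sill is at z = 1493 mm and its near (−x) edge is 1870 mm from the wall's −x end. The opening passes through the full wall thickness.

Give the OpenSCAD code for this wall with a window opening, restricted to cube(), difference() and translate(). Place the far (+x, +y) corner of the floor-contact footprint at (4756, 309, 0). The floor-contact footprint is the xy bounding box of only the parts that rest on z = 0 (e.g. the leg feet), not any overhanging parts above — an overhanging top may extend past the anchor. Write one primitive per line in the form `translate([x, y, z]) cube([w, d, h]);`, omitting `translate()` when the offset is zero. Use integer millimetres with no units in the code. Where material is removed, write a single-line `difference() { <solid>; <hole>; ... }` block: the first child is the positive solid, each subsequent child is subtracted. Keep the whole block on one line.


difference() { translate([235, 112, 0]) cube([4521, 197, 2919]); translate([2105, 112, 1493]) cube([1139, 197, 992]); }


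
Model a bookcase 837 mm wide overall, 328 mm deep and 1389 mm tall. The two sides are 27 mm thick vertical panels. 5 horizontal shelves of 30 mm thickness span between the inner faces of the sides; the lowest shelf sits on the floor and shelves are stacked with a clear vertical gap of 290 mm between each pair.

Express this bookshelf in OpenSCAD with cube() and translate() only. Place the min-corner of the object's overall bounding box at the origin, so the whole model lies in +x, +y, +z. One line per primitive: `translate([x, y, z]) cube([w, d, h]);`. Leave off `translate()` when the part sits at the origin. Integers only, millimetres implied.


cube([27, 328, 1389]);
translate([810, 0, 0]) cube([27, 328, 1389]);
translate([27, 0, 0]) cube([783, 328, 30]);
translate([27, 0, 320]) cube([783, 328, 30]);
translate([27, 0, 640]) cube([783, 328, 30]);
translate([27, 0, 960]) cube([783, 328, 30]);
translate([27, 0, 1280]) cube([783, 328, 30]);


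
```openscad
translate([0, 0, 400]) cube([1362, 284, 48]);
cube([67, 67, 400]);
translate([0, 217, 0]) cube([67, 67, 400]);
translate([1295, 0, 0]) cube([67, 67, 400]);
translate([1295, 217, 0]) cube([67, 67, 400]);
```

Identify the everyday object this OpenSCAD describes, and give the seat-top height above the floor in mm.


A bench. The seat-top height is 448 mm.

A long slab on four corner posts — a bench. The slab sits at z = 400 with thickness 48, so the top is 400 + 48 = 448 mm.


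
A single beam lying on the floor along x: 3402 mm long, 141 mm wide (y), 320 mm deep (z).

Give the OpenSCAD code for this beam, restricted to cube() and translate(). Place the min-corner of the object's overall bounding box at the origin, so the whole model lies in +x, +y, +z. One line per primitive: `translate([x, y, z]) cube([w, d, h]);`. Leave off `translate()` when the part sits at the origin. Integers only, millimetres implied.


cube([3402, 141, 320]);


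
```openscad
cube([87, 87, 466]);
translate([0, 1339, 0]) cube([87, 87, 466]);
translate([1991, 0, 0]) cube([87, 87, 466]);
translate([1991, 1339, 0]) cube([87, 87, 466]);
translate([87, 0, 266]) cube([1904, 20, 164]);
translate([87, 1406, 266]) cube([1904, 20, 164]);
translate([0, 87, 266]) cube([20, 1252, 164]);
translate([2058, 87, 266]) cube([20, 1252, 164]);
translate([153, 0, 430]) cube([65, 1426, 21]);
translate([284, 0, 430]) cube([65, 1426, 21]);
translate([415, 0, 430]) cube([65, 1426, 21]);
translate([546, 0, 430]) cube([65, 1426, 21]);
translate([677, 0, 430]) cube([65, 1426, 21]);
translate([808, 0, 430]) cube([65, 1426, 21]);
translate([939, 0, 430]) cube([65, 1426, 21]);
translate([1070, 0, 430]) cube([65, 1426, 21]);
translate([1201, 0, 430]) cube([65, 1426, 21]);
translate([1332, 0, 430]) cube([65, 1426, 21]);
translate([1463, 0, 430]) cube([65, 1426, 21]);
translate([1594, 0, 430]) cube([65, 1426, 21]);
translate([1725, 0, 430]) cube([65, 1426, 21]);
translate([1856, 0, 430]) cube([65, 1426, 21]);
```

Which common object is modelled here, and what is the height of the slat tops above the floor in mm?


A bed frame. The slat-top height is 451 mm.

Four posts, four rails, and a row of slats — a bed frame. Slats sit on the rails at z = 266 + 164 = 430; with slat thickness 21, the top is 451 mm.
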